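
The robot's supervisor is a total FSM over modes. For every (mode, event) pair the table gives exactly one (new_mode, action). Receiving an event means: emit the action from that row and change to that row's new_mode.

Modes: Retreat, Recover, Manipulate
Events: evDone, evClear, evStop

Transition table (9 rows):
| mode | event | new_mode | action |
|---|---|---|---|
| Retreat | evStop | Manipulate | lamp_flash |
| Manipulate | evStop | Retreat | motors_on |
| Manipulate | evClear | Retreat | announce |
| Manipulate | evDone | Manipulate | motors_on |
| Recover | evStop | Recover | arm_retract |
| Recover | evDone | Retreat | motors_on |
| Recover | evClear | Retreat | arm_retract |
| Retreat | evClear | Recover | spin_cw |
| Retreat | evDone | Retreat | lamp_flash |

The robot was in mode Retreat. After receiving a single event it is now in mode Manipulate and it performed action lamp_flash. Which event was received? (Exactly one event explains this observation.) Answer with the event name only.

evStop

try evDone: (Retreat, evDone) → (Retreat, lamp_flash)
try evClear: (Retreat, evClear) → (Recover, spin_cw)
try evStop: (Retreat, evStop) → (Manipulate, lamp_flash)  ← matches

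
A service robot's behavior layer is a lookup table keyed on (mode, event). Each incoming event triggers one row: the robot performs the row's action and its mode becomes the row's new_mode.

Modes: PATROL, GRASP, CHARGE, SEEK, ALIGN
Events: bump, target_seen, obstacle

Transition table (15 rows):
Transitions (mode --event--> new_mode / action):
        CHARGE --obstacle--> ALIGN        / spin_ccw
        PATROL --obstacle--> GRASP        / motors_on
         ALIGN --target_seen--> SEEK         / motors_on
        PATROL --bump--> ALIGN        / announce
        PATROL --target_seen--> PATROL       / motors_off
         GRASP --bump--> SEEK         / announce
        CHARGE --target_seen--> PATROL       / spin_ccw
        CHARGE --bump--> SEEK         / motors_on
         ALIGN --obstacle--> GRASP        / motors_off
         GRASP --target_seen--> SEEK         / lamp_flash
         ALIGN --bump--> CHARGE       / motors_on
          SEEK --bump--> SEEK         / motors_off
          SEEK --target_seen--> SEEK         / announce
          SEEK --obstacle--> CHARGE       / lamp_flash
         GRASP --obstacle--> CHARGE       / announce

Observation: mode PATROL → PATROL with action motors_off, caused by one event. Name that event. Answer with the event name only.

target_seen

try bump: (PATROL, bump) → (ALIGN, announce)
try target_seen: (PATROL, target_seen) → (PATROL, motors_off)  ← matches
try obstacle: (PATROL, obstacle) → (GRASP, motors_on)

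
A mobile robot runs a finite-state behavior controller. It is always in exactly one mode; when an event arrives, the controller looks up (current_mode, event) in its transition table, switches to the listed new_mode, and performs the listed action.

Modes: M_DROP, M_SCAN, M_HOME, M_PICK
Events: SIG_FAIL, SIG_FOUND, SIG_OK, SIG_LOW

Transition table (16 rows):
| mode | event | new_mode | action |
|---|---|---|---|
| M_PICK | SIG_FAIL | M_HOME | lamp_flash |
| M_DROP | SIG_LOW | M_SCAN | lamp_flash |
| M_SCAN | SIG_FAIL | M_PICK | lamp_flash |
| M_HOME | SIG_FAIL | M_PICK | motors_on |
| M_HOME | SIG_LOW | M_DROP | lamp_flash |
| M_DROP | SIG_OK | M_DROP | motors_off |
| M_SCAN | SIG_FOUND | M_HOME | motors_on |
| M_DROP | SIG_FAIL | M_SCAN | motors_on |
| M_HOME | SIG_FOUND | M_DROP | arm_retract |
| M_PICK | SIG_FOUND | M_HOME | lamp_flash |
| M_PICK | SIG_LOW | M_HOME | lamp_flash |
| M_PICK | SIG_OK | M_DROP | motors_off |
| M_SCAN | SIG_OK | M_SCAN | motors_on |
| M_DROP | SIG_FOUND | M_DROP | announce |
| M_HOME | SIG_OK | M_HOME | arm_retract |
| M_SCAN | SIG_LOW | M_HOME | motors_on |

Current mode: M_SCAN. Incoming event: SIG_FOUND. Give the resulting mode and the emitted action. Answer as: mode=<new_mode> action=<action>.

current mode = M_SCAN; filter table to that mode:
  (M_SCAN, SIG_FAIL) → (M_PICK, lamp_flash)
  (M_SCAN, SIG_FOUND) → (M_HOME, motors_on)  ← event matches
  (M_SCAN, SIG_OK) → (M_SCAN, motors_on)
  (M_SCAN, SIG_LOW) → (M_HOME, motors_on)
event = SIG_FOUND selects (M_HOME, motors_on)

mode=M_HOME action=motors_on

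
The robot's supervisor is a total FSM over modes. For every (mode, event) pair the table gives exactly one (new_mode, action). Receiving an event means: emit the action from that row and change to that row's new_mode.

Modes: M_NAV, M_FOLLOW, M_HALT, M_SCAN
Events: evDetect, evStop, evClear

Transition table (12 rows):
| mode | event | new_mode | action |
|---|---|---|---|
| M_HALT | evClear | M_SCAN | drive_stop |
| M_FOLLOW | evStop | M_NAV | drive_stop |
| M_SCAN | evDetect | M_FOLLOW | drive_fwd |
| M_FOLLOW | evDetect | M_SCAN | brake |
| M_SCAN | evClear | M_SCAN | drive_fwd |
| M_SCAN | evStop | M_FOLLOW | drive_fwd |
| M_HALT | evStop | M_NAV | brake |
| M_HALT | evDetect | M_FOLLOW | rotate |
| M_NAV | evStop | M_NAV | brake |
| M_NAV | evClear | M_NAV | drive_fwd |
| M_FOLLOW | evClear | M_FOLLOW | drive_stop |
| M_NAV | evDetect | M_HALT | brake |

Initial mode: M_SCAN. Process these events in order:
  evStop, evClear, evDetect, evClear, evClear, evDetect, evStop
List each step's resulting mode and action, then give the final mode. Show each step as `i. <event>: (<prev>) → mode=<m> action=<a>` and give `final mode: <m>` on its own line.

1. evStop: (M_SCAN) → mode=M_FOLLOW action=drive_fwd
2. evClear: (M_FOLLOW) → mode=M_FOLLOW action=drive_stop
3. evDetect: (M_FOLLOW) → mode=M_SCAN action=brake
4. evClear: (M_SCAN) → mode=M_SCAN action=drive_fwd
5. evClear: (M_SCAN) → mode=M_SCAN action=drive_fwd
6. evDetect: (M_SCAN) → mode=M_FOLLOW action=drive_fwd
7. evStop: (M_FOLLOW) → mode=M_NAV action=drive_stop

final mode: M_NAV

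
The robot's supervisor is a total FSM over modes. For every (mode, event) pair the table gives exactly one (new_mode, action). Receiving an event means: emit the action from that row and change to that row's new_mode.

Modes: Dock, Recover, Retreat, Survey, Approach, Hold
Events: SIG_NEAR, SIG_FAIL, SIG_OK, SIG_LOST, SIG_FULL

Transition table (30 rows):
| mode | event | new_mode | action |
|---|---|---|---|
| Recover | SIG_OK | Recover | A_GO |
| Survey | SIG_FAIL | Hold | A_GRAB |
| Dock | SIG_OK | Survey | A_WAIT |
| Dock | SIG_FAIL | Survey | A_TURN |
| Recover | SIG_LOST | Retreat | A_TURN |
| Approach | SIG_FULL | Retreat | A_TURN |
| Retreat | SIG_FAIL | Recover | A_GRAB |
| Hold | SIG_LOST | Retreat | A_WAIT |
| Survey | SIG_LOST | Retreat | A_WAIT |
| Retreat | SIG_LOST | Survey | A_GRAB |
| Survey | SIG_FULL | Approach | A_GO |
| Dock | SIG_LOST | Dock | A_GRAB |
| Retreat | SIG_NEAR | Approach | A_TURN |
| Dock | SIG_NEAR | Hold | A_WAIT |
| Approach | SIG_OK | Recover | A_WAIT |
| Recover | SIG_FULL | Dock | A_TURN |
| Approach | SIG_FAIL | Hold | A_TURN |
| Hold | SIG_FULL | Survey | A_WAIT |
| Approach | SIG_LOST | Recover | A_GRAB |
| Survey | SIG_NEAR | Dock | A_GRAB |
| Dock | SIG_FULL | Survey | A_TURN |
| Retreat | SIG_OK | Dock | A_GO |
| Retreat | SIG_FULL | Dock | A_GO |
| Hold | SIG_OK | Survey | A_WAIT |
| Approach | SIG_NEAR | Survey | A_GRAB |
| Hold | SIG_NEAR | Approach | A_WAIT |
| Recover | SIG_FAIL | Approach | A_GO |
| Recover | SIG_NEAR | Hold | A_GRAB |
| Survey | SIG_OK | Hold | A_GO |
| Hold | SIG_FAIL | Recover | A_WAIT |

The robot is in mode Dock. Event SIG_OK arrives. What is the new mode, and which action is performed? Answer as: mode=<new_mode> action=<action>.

current mode = Dock; filter table to that mode:
  (Dock, SIG_OK) → (Survey, A_WAIT)  ← event matches
  (Dock, SIG_FAIL) → (Survey, A_TURN)
  (Dock, SIG_LOST) → (Dock, A_GRAB)
  (Dock, SIG_NEAR) → (Hold, A_WAIT)
  (Dock, SIG_FULL) → (Survey, A_TURN)
event = SIG_OK selects (Survey, A_WAIT)

mode=Survey action=A_WAIT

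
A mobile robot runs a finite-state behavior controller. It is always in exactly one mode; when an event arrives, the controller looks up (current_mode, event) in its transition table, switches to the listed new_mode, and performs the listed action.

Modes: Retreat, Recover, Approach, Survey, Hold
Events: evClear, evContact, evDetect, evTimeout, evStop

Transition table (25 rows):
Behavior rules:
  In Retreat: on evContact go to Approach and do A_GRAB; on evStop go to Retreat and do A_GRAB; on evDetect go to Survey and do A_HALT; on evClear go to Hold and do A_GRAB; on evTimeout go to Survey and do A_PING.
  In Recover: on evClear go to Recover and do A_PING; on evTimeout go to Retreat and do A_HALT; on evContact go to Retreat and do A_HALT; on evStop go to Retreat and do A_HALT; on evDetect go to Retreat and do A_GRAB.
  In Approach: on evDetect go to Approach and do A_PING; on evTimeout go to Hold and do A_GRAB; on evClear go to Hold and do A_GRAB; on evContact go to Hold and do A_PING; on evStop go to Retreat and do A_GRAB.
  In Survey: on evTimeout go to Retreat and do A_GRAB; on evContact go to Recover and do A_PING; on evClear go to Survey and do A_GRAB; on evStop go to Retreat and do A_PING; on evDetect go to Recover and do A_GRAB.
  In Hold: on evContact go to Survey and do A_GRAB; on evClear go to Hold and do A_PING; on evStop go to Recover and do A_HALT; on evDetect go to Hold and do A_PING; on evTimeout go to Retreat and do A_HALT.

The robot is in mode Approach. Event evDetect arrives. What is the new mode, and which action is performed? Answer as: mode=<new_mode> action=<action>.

mode=Approach action=A_PING

current mode = Approach; filter table to that mode:
  (Approach, evDetect) → (Approach, A_PING)  ← event matches
  (Approach, evTimeout) → (Hold, A_GRAB)
  (Approach, evClear) → (Hold, A_GRAB)
  (Approach, evContact) → (Hold, A_PING)
  (Approach, evStop) → (Retreat, A_GRAB)
event = evDetect selects (Approach, A_PING)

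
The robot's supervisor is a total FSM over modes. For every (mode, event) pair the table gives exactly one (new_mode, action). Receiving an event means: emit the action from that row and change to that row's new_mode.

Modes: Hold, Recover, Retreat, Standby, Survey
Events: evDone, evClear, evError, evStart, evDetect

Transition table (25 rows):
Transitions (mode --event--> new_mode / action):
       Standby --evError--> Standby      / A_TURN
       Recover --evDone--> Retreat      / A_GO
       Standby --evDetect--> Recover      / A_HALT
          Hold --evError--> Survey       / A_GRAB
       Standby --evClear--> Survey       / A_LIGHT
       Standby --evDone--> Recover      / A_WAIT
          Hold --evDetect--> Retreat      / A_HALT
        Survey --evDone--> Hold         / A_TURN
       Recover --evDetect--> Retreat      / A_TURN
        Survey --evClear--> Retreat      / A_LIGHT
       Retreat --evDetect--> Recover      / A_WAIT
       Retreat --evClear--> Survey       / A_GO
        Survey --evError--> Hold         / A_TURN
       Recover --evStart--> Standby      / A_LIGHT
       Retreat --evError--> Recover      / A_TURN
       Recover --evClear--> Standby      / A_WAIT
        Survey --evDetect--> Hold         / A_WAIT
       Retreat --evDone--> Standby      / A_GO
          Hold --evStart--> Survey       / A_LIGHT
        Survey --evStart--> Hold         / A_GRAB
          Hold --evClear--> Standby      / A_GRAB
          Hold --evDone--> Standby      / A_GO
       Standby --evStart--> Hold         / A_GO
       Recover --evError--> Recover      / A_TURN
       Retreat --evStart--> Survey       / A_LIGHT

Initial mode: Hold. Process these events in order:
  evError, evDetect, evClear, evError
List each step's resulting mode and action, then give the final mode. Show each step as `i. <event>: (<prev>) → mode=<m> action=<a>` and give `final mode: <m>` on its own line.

final mode: Standby

1. evError: (Hold) → mode=Survey action=A_GRAB
2. evDetect: (Survey) → mode=Hold action=A_WAIT
3. evClear: (Hold) → mode=Standby action=A_GRAB
4. evError: (Standby) → mode=Standby action=A_TURN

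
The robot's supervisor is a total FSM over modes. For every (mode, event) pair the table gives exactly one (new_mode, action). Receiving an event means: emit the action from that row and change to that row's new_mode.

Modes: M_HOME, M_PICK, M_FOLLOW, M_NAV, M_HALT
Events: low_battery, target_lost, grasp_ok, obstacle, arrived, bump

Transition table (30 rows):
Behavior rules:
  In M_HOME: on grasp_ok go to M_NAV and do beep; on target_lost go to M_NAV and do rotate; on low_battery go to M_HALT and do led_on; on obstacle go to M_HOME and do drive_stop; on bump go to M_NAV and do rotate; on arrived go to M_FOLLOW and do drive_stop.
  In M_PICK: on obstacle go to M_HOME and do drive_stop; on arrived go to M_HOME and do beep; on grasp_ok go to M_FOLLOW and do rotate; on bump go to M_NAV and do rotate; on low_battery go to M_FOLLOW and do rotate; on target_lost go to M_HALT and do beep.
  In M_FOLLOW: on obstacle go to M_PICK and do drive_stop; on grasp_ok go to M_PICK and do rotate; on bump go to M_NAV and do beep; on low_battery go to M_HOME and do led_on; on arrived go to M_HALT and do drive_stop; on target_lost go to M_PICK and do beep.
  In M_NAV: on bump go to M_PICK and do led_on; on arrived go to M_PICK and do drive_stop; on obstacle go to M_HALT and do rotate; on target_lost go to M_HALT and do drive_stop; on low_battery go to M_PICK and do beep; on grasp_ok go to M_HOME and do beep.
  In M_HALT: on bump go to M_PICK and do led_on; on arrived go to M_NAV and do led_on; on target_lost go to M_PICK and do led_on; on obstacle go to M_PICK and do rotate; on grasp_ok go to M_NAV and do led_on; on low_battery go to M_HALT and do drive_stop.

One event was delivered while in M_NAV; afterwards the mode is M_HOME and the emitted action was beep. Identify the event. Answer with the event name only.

grasp_ok

try low_battery: (M_NAV, low_battery) → (M_PICK, beep)
try target_lost: (M_NAV, target_lost) → (M_HALT, drive_stop)
try grasp_ok: (M_NAV, grasp_ok) → (M_HOME, beep)  ← matches
try obstacle: (M_NAV, obstacle) → (M_HALT, rotate)
try arrived: (M_NAV, arrived) → (M_PICK, drive_stop)
try bump: (M_NAV, bump) → (M_PICK, led_on)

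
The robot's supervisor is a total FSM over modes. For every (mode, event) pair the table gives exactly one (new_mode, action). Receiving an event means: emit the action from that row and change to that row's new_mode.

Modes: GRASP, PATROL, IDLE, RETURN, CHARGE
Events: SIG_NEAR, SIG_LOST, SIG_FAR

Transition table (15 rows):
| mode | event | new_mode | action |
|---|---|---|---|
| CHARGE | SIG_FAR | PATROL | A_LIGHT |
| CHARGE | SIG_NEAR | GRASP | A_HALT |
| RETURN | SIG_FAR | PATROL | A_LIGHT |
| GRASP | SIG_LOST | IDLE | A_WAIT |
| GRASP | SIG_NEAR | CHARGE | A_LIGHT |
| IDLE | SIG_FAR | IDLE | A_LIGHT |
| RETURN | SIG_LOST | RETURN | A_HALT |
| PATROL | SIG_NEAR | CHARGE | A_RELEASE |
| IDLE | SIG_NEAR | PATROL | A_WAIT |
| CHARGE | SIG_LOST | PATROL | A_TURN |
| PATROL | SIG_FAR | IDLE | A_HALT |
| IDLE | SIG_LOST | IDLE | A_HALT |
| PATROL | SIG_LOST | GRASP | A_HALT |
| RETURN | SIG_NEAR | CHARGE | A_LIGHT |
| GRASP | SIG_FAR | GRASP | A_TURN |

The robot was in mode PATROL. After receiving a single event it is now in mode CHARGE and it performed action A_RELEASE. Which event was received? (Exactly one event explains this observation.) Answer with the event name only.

try SIG_NEAR: (PATROL, SIG_NEAR) → (CHARGE, A_RELEASE)  ← matches
try SIG_LOST: (PATROL, SIG_LOST) → (GRASP, A_HALT)
try SIG_FAR: (PATROL, SIG_FAR) → (IDLE, A_HALT)

SIG_NEAR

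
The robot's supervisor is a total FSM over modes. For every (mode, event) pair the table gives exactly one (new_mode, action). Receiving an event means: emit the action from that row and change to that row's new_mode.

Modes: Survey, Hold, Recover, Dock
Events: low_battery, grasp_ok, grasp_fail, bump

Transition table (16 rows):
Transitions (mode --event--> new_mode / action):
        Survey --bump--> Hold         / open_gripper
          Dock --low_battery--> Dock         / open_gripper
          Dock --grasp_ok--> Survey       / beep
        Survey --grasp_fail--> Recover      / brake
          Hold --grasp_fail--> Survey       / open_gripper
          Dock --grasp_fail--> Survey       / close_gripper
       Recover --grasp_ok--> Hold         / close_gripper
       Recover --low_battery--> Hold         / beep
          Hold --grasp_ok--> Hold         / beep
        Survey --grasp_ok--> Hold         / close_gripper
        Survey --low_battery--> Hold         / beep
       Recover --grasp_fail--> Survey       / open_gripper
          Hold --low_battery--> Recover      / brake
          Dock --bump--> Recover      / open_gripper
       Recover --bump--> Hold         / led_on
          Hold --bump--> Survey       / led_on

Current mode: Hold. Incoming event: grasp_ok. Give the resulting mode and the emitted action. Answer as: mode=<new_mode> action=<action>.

current mode = Hold; filter table to that mode:
  (Hold, grasp_fail) → (Survey, open_gripper)
  (Hold, grasp_ok) → (Hold, beep)  ← event matches
  (Hold, low_battery) → (Recover, brake)
  (Hold, bump) → (Survey, led_on)
event = grasp_ok selects (Hold, beep)

mode=Hold action=beep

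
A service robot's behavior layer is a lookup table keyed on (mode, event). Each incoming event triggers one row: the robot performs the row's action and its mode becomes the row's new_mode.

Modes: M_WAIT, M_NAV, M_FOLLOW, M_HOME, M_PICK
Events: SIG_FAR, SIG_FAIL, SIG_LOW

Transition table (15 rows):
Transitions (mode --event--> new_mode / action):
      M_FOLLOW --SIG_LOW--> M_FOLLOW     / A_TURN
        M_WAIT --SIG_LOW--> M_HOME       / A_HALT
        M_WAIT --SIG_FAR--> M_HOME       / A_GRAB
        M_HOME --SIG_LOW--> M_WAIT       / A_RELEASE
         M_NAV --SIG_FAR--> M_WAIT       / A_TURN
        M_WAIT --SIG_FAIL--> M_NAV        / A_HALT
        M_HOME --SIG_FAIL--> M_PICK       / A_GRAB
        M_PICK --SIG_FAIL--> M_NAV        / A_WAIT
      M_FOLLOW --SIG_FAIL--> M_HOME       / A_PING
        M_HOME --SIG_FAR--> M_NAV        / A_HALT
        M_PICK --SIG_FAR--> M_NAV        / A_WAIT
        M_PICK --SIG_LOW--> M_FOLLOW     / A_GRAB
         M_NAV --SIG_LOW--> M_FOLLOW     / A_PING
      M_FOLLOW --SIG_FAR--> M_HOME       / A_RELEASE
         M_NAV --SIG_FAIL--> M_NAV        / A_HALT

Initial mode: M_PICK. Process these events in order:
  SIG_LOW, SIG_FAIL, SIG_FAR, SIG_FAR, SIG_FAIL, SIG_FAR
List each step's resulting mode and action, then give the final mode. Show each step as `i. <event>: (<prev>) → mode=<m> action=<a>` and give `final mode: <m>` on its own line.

1. SIG_LOW: (M_PICK) → mode=M_FOLLOW action=A_GRAB
2. SIG_FAIL: (M_FOLLOW) → mode=M_HOME action=A_PING
3. SIG_FAR: (M_HOME) → mode=M_NAV action=A_HALT
4. SIG_FAR: (M_NAV) → mode=M_WAIT action=A_TURN
5. SIG_FAIL: (M_WAIT) → mode=M_NAV action=A_HALT
6. SIG_FAR: (M_NAV) → mode=M_WAIT action=A_TURN

final mode: M_WAIT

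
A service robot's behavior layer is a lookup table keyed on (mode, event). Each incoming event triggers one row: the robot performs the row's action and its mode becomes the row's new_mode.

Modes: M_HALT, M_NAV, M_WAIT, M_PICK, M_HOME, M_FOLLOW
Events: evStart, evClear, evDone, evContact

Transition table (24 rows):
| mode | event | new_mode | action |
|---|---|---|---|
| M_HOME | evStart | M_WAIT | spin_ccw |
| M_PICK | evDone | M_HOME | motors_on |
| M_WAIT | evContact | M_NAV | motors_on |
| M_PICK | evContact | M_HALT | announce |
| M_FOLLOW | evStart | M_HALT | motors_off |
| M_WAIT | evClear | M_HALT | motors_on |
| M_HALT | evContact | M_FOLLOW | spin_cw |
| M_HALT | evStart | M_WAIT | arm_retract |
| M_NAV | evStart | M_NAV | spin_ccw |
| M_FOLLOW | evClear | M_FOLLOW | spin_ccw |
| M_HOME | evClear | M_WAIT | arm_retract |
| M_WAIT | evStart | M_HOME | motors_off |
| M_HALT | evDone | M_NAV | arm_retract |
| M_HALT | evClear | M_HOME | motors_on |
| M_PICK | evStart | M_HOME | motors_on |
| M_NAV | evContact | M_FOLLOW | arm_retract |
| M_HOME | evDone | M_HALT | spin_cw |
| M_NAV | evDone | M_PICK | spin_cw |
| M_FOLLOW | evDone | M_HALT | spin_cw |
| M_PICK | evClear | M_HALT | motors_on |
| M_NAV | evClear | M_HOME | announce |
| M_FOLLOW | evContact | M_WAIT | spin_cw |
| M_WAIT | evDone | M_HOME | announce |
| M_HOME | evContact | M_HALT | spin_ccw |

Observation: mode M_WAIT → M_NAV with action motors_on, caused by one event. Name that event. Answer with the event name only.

try evStart: (M_WAIT, evStart) → (M_HOME, motors_off)
try evClear: (M_WAIT, evClear) → (M_HALT, motors_on)
try evDone: (M_WAIT, evDone) → (M_HOME, announce)
try evContact: (M_WAIT, evContact) → (M_NAV, motors_on)  ← matches

evContact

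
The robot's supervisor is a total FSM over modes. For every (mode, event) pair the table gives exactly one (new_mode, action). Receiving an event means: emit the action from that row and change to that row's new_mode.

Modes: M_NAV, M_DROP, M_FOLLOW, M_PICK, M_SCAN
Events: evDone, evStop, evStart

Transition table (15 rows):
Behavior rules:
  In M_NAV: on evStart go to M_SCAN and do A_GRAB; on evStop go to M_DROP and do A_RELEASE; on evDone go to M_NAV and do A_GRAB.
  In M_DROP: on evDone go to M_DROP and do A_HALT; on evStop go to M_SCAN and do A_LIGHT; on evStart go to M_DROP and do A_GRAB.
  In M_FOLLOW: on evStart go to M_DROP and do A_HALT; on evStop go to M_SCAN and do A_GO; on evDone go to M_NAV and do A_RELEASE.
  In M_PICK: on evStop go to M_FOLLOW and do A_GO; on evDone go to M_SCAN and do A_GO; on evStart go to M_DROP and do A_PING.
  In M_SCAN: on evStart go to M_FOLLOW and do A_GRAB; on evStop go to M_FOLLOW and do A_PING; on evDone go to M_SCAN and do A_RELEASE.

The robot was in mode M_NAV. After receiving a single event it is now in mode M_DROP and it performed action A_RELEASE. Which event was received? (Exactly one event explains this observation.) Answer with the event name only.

try evDone: (M_NAV, evDone) → (M_NAV, A_GRAB)
try evStop: (M_NAV, evStop) → (M_DROP, A_RELEASE)  ← matches
try evStart: (M_NAV, evStart) → (M_SCAN, A_GRAB)

evStop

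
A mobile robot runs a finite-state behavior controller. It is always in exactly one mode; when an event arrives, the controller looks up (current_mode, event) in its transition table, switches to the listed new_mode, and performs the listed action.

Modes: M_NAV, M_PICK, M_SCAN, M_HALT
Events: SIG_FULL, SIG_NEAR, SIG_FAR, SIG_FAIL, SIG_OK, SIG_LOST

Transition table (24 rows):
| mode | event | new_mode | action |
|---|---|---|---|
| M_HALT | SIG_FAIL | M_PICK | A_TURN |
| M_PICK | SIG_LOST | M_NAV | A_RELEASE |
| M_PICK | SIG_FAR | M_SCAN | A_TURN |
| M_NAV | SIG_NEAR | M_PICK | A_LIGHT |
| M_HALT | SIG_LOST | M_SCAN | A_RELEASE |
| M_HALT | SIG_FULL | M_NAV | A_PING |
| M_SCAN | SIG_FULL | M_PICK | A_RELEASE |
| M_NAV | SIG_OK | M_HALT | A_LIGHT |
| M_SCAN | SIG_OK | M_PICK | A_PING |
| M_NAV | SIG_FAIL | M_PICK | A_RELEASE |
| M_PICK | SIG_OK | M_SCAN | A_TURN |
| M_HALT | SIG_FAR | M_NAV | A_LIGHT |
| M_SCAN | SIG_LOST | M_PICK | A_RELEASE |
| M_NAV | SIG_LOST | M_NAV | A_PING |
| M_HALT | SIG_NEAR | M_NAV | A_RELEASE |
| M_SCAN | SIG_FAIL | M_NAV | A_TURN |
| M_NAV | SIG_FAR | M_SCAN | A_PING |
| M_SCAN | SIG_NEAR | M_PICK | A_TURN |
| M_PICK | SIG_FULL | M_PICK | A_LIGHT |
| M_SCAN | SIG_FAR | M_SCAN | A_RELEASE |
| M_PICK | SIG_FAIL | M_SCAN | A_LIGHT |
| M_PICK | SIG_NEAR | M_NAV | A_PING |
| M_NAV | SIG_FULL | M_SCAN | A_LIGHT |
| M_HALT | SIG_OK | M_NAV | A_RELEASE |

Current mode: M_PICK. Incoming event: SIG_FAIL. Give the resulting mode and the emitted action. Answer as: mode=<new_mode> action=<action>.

current mode = M_PICK; filter table to that mode:
  (M_PICK, SIG_LOST) → (M_NAV, A_RELEASE)
  (M_PICK, SIG_FAR) → (M_SCAN, A_TURN)
  (M_PICK, SIG_OK) → (M_SCAN, A_TURN)
  (M_PICK, SIG_FULL) → (M_PICK, A_LIGHT)
  (M_PICK, SIG_FAIL) → (M_SCAN, A_LIGHT)  ← event matches
  (M_PICK, SIG_NEAR) → (M_NAV, A_PING)
event = SIG_FAIL selects (M_SCAN, A_LIGHT)

mode=M_SCAN action=A_LIGHT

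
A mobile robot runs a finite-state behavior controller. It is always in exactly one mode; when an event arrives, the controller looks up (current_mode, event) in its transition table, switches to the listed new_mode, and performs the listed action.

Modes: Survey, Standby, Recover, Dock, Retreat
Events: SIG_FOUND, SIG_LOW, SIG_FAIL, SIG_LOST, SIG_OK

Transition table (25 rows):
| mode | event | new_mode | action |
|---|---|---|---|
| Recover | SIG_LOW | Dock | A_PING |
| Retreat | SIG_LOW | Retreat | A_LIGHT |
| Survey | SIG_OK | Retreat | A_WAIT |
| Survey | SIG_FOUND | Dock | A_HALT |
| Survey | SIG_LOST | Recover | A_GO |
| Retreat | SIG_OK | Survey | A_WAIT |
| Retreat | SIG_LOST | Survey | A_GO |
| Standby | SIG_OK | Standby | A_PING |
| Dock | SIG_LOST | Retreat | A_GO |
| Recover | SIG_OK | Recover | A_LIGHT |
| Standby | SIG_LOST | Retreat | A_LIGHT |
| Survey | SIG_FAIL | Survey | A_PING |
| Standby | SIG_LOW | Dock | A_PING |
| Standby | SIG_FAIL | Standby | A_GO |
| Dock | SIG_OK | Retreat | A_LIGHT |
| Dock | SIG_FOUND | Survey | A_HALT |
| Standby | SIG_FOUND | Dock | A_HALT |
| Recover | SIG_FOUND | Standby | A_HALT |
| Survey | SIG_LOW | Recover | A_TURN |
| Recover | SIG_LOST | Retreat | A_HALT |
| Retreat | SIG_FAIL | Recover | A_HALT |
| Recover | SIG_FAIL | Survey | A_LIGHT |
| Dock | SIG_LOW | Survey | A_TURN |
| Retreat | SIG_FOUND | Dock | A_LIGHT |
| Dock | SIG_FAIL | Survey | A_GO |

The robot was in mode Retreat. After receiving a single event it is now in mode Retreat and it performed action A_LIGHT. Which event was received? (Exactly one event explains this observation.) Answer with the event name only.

try SIG_FOUND: (Retreat, SIG_FOUND) → (Dock, A_LIGHT)
try SIG_LOW: (Retreat, SIG_LOW) → (Retreat, A_LIGHT)  ← matches
try SIG_FAIL: (Retreat, SIG_FAIL) → (Recover, A_HALT)
try SIG_LOST: (Retreat, SIG_LOST) → (Survey, A_GO)
try SIG_OK: (Retreat, SIG_OK) → (Survey, A_WAIT)

SIG_LOW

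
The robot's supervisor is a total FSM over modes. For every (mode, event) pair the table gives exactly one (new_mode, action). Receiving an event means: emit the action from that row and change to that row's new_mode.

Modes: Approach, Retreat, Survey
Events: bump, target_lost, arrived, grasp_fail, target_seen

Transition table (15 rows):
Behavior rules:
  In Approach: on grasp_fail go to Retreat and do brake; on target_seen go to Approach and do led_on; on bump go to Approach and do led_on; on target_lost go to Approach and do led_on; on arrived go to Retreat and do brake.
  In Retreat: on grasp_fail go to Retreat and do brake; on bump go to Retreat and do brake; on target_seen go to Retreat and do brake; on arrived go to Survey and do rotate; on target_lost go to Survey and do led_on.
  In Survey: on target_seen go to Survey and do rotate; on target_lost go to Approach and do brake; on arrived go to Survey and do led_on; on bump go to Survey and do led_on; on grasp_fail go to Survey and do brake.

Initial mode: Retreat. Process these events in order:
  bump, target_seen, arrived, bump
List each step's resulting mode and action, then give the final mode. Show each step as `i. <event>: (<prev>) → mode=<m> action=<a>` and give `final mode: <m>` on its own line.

final mode: Survey

1. bump: (Retreat) → mode=Retreat action=brake
2. target_seen: (Retreat) → mode=Retreat action=brake
3. arrived: (Retreat) → mode=Survey action=rotate
4. bump: (Survey) → mode=Survey action=led_on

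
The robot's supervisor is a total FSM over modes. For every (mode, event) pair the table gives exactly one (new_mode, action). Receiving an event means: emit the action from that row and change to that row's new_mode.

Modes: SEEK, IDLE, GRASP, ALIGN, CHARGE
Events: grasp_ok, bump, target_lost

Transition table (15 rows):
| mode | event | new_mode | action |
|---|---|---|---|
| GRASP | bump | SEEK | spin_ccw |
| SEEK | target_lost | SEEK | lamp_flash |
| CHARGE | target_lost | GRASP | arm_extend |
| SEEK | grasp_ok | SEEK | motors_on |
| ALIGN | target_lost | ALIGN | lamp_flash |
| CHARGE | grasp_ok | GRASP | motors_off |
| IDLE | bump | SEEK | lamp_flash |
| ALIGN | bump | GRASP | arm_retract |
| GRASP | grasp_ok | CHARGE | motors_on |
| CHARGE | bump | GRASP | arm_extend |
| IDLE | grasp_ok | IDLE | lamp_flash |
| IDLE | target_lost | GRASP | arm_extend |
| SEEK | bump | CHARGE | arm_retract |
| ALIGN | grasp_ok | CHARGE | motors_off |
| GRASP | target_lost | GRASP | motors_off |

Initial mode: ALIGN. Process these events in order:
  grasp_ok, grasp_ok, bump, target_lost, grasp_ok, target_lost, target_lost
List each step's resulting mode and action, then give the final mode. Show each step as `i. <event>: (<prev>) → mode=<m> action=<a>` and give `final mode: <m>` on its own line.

1. grasp_ok: (ALIGN) → mode=CHARGE action=motors_off
2. grasp_ok: (CHARGE) → mode=GRASP action=motors_off
3. bump: (GRASP) → mode=SEEK action=spin_ccw
4. target_lost: (SEEK) → mode=SEEK action=lamp_flash
5. grasp_ok: (SEEK) → mode=SEEK action=motors_on
6. target_lost: (SEEK) → mode=SEEK action=lamp_flash
7. target_lost: (SEEK) → mode=SEEK action=lamp_flash

final mode: SEEK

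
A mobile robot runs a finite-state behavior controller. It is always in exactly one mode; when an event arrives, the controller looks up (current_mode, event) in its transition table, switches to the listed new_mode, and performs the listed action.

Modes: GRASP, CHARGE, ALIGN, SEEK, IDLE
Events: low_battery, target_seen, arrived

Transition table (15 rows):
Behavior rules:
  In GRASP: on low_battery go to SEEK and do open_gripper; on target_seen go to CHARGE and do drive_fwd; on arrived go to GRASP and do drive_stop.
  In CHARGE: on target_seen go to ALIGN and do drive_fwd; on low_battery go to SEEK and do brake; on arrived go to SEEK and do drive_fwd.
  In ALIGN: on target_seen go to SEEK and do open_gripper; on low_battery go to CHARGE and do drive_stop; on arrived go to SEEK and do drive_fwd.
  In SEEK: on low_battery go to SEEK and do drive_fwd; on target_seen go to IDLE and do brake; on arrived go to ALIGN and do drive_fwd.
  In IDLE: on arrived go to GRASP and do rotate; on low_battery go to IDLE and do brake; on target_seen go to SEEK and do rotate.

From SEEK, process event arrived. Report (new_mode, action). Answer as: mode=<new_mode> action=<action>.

current mode = SEEK; filter table to that mode:
  (SEEK, low_battery) → (SEEK, drive_fwd)
  (SEEK, target_seen) → (IDLE, brake)
  (SEEK, arrived) → (ALIGN, drive_fwd)  ← event matches
event = arrived selects (ALIGN, drive_fwd)

mode=ALIGN action=drive_fwd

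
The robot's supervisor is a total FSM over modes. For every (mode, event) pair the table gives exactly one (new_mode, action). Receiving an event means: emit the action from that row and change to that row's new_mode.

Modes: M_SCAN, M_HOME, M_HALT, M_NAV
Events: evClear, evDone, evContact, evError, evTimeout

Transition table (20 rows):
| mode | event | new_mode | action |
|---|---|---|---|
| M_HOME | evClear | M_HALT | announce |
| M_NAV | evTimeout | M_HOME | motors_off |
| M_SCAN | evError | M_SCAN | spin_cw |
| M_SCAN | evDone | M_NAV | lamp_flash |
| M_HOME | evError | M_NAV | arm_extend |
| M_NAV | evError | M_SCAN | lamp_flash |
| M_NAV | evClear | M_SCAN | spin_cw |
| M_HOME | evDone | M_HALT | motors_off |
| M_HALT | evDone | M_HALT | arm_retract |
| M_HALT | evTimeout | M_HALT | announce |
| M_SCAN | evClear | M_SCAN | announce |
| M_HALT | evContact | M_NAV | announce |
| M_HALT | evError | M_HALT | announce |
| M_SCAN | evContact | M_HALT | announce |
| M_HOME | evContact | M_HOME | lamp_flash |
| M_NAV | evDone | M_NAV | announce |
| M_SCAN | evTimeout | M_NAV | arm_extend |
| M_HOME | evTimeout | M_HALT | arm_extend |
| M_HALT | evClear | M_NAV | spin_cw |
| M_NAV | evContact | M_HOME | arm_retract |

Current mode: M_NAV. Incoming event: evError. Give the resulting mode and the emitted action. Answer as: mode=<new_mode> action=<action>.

current mode = M_NAV; filter table to that mode:
  (M_NAV, evTimeout) → (M_HOME, motors_off)
  (M_NAV, evError) → (M_SCAN, lamp_flash)  ← event matches
  (M_NAV, evClear) → (M_SCAN, spin_cw)
  (M_NAV, evDone) → (M_NAV, announce)
  (M_NAV, evContact) → (M_HOME, arm_retract)
event = evError selects (M_SCAN, lamp_flash)

mode=M_SCAN action=lamp_flash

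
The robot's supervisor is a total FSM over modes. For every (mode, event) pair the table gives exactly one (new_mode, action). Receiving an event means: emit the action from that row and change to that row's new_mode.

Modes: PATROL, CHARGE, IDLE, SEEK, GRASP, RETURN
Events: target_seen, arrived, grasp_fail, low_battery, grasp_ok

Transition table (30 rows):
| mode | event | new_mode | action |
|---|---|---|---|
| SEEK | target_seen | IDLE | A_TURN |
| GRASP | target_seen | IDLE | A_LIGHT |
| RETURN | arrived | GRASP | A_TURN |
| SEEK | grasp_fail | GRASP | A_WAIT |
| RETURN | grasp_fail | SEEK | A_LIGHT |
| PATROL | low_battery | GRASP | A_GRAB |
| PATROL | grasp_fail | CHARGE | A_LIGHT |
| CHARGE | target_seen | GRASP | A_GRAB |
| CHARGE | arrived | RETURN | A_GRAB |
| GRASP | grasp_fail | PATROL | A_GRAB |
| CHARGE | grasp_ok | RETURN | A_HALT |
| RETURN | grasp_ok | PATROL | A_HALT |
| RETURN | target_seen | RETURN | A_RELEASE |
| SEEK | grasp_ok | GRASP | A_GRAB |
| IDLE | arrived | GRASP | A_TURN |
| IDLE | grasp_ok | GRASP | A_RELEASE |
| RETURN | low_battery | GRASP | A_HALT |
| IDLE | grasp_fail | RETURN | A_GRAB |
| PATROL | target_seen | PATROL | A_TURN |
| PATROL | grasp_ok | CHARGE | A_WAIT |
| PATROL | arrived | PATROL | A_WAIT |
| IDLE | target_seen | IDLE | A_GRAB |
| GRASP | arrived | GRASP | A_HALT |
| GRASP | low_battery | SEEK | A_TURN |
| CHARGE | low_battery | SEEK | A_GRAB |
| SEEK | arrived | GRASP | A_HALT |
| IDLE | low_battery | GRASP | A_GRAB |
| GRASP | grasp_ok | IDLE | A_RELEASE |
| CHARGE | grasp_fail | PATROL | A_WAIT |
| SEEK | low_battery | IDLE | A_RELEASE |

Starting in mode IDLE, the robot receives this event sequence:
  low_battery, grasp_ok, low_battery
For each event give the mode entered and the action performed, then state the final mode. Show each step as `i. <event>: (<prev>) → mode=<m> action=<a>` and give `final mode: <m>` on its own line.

1. low_battery: (IDLE) → mode=GRASP action=A_GRAB
2. grasp_ok: (GRASP) → mode=IDLE action=A_RELEASE
3. low_battery: (IDLE) → mode=GRASP action=A_GRAB

final mode: GRASP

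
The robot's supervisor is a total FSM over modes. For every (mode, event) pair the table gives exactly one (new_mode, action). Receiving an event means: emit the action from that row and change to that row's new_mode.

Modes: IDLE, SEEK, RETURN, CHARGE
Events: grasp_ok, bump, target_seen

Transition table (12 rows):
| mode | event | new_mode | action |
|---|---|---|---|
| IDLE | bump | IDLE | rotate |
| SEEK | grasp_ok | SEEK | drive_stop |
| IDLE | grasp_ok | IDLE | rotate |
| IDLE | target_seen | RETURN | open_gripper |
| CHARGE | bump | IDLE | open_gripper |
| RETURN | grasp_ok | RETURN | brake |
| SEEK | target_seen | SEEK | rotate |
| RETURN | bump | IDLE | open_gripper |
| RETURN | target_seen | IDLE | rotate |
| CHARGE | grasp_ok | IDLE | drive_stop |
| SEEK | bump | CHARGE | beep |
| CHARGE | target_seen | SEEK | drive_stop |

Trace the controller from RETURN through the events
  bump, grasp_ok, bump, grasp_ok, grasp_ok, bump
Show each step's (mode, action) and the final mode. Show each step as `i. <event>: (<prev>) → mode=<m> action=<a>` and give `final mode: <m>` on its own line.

final mode: IDLE

1. bump: (RETURN) → mode=IDLE action=open_gripper
2. grasp_ok: (IDLE) → mode=IDLE action=rotate
3. bump: (IDLE) → mode=IDLE action=rotate
4. grasp_ok: (IDLE) → mode=IDLE action=rotate
5. grasp_ok: (IDLE) → mode=IDLE action=rotate
6. bump: (IDLE) → mode=IDLE action=rotate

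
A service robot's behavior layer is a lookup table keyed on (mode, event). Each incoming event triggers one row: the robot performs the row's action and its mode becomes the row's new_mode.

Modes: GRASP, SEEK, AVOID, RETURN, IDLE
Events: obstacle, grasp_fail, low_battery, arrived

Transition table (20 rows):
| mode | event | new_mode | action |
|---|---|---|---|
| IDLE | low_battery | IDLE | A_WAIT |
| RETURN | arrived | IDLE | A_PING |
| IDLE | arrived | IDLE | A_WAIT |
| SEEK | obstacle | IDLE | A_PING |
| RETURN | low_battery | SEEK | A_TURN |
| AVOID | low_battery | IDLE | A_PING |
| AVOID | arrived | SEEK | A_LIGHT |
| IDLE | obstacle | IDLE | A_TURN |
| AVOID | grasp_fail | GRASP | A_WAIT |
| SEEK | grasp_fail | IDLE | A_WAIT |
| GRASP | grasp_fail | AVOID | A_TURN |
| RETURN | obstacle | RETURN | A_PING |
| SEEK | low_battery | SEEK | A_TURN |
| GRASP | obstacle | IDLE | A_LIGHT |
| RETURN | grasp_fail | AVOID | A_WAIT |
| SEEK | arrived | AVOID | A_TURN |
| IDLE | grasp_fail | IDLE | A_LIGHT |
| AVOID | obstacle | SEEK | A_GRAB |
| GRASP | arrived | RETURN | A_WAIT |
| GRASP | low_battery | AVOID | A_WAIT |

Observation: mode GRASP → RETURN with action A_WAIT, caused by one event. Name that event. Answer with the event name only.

arrived

try obstacle: (GRASP, obstacle) → (IDLE, A_LIGHT)
try grasp_fail: (GRASP, grasp_fail) → (AVOID, A_TURN)
try low_battery: (GRASP, low_battery) → (AVOID, A_WAIT)
try arrived: (GRASP, arrived) → (RETURN, A_WAIT)  ← matches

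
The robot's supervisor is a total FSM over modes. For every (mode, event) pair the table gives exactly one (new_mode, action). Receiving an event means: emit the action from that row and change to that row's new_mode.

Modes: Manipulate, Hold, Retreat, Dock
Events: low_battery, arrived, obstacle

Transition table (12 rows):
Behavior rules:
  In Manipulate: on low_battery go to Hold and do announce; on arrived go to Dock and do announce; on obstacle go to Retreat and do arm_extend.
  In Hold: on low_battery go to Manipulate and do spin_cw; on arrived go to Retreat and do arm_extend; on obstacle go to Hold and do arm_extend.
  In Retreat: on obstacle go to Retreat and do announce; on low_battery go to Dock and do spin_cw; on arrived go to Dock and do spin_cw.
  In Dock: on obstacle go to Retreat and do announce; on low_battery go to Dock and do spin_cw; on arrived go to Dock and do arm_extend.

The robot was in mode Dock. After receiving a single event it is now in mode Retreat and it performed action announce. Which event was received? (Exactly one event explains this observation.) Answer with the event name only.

try low_battery: (Dock, low_battery) → (Dock, spin_cw)
try arrived: (Dock, arrived) → (Dock, arm_extend)
try obstacle: (Dock, obstacle) → (Retreat, announce)  ← matches

obstacle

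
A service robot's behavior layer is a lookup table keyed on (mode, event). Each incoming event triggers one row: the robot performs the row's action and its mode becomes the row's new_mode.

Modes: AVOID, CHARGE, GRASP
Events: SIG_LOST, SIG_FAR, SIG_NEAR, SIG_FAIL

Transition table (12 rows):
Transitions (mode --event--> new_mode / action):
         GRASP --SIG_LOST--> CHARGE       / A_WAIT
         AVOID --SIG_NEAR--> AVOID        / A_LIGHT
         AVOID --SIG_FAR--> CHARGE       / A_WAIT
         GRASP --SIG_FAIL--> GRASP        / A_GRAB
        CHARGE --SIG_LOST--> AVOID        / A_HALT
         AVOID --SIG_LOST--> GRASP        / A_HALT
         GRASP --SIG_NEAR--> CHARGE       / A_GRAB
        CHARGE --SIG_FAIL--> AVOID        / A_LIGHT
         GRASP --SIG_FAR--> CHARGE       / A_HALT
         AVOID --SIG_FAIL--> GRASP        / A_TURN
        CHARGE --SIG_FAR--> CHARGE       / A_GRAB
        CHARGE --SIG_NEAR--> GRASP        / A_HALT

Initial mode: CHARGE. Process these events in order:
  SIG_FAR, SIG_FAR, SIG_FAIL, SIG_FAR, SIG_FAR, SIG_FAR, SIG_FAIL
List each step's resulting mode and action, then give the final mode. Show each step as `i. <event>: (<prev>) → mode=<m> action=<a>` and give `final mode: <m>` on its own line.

1. SIG_FAR: (CHARGE) → mode=CHARGE action=A_GRAB
2. SIG_FAR: (CHARGE) → mode=CHARGE action=A_GRAB
3. SIG_FAIL: (CHARGE) → mode=AVOID action=A_LIGHT
4. SIG_FAR: (AVOID) → mode=CHARGE action=A_WAIT
5. SIG_FAR: (CHARGE) → mode=CHARGE action=A_GRAB
6. SIG_FAR: (CHARGE) → mode=CHARGE action=A_GRAB
7. SIG_FAIL: (CHARGE) → mode=AVOID action=A_LIGHT

final mode: AVOID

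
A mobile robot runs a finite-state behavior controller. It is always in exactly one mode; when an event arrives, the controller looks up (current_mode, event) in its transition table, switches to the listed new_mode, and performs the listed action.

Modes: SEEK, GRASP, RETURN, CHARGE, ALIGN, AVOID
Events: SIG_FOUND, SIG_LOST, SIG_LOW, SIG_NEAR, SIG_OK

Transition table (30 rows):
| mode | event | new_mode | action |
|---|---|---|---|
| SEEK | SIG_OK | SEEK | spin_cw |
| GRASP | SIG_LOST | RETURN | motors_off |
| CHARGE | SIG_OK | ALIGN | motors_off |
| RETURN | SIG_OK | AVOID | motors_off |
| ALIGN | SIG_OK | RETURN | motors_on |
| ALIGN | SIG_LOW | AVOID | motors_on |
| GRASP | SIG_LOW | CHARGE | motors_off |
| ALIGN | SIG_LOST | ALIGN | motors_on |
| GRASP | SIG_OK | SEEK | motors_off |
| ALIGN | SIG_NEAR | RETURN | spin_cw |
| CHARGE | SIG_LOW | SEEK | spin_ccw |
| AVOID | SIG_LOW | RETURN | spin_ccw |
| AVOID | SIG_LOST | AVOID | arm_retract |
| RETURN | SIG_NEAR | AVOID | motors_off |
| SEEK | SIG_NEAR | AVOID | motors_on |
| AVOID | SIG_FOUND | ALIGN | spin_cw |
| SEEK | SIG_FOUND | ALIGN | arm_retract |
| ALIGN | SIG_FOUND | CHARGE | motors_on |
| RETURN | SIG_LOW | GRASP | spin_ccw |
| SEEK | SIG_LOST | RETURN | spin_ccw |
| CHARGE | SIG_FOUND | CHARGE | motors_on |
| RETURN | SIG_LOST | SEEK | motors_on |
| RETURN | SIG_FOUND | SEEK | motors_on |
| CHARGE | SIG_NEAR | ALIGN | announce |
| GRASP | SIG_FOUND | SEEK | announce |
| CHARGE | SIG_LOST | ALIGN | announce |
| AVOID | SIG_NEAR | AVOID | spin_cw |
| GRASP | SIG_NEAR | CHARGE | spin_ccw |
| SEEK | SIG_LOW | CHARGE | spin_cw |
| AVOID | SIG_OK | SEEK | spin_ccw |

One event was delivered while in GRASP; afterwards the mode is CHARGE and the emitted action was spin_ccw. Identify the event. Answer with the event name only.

try SIG_FOUND: (GRASP, SIG_FOUND) → (SEEK, announce)
try SIG_LOST: (GRASP, SIG_LOST) → (RETURN, motors_off)
try SIG_LOW: (GRASP, SIG_LOW) → (CHARGE, motors_off)
try SIG_NEAR: (GRASP, SIG_NEAR) → (CHARGE, spin_ccw)  ← matches
try SIG_OK: (GRASP, SIG_OK) → (SEEK, motors_off)

SIG_NEAR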